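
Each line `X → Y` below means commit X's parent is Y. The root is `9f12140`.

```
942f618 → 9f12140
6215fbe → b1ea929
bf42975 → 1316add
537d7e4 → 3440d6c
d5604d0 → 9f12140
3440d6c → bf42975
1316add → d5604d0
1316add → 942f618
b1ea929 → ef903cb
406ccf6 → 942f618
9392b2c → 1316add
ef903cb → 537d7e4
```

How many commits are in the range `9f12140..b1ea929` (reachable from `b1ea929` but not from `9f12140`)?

8

Reachable from b1ea929: {1316add, 3440d6c, 537d7e4, 942f618, 9f12140, b1ea929, bf42975, d5604d0, ef903cb}.
Reachable from 9f12140: {9f12140}.
In b1ea929's history but not 9f12140's: {1316add, 3440d6c, 537d7e4, 942f618, b1ea929, bf42975, d5604d0, ef903cb} — 8 commits.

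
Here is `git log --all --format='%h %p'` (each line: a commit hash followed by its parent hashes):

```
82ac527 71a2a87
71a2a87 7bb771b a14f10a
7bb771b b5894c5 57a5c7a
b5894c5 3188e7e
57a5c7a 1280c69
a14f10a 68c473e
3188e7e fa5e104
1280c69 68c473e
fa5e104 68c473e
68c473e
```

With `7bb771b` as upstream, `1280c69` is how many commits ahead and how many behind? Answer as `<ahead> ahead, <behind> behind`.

0 ahead, 5 behind

Reachable from 1280c69: {1280c69, 68c473e}.
Reachable from 7bb771b: {1280c69, 3188e7e, 57a5c7a, 68c473e, 7bb771b, b5894c5, fa5e104}.
Only in 1280c69's history (ahead): {} — 0.
Only in 7bb771b's history (behind): {3188e7e, 57a5c7a, 7bb771b, b5894c5, fa5e104} — 5.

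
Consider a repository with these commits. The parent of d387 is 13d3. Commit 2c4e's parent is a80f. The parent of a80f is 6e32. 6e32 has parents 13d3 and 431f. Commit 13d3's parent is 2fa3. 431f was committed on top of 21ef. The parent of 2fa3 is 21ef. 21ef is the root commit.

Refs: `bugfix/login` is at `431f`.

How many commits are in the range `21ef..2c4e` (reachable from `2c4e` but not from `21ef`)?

Reachable from 2c4e: {13d3, 21ef, 2c4e, 2fa3, 431f, 6e32, a80f}.
Reachable from 21ef: {21ef}.
In 2c4e's history but not 21ef's: {13d3, 2c4e, 2fa3, 431f, 6e32, a80f} — 6 commits.

6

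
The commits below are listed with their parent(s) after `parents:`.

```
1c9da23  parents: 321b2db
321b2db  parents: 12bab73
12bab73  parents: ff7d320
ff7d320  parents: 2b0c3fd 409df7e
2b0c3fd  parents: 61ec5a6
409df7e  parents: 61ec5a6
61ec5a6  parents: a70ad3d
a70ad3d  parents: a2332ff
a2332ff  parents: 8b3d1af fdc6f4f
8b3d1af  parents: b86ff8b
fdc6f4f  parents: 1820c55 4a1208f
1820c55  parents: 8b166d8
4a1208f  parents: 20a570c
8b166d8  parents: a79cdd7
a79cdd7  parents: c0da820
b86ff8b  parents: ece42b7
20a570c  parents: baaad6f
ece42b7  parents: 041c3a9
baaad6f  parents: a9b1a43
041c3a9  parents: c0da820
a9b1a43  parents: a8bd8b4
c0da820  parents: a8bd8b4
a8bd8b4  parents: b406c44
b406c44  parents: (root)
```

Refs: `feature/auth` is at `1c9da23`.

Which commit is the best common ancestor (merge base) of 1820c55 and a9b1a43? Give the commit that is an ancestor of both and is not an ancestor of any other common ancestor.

Ancestors of 1820c55: {1820c55, 8b166d8, a79cdd7, a8bd8b4, b406c44, c0da820}.
Ancestors of a9b1a43: {a8bd8b4, a9b1a43, b406c44}.
Common ancestors: {a8bd8b4, b406c44}.
Among these, a8bd8b4 is not an ancestor of any other common ancestor — it is the merge base.

a8bd8b4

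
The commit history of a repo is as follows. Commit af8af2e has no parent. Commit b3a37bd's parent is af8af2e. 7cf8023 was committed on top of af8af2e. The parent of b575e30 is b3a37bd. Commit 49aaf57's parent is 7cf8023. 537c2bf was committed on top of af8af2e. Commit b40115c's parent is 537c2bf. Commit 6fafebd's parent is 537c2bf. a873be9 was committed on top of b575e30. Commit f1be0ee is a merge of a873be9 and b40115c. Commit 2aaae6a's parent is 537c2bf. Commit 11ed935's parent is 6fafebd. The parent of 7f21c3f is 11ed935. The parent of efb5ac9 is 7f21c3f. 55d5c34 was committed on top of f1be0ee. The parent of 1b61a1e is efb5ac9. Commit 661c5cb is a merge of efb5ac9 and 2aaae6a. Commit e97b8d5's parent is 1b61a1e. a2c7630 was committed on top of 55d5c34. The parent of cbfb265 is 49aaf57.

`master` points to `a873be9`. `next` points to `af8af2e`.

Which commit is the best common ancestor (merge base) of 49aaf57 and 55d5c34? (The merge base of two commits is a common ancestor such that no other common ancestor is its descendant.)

Ancestors of 49aaf57: {49aaf57, 7cf8023, af8af2e}.
Ancestors of 55d5c34: {537c2bf, 55d5c34, a873be9, af8af2e, b3a37bd, b40115c, b575e30, f1be0ee}.
Common ancestors: {af8af2e}.
The only common ancestor is af8af2e, so it is the merge base.

af8af2e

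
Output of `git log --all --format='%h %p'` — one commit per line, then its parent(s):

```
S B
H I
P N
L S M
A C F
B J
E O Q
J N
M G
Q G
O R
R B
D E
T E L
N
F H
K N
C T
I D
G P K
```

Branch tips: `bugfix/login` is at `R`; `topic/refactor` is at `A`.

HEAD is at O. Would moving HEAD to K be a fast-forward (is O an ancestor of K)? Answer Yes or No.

No

A fast-forward from O to K is possible iff O is an ancestor of K.
Ancestors of K: {K, N}.
O is not among them, so fast-forward is not possible.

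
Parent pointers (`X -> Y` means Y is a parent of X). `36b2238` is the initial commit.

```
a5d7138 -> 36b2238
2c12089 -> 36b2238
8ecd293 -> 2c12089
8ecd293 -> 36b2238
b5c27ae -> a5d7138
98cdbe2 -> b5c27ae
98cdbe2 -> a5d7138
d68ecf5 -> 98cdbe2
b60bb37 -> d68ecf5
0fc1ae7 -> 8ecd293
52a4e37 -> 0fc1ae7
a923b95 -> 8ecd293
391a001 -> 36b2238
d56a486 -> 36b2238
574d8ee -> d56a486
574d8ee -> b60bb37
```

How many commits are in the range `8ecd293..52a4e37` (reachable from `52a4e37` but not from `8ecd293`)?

2

Reachable from 52a4e37: {0fc1ae7, 2c12089, 36b2238, 52a4e37, 8ecd293}.
Reachable from 8ecd293: {2c12089, 36b2238, 8ecd293}.
In 52a4e37's history but not 8ecd293's: {0fc1ae7, 52a4e37} — 2 commits.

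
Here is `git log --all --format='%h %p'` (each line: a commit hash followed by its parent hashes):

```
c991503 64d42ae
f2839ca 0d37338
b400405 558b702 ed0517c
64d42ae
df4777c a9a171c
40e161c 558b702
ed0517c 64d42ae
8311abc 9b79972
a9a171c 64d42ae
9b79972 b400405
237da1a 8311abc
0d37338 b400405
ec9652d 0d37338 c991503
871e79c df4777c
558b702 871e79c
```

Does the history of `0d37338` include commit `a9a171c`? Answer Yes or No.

Yes

Ancestors of 0d37338 (commits reachable by following parents): {0d37338, 558b702, 64d42ae, 871e79c, a9a171c, b400405, df4777c, ed0517c}.
a9a171c is in that set, so it is an ancestor of 0d37338.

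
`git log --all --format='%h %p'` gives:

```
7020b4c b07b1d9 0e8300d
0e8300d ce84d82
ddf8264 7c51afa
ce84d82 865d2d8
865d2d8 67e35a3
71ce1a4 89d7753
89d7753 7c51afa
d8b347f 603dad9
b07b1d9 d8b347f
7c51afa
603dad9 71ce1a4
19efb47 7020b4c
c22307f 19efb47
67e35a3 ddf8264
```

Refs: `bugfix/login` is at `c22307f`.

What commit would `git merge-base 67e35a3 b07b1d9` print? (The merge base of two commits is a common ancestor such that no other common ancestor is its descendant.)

Ancestors of 67e35a3: {67e35a3, 7c51afa, ddf8264}.
Ancestors of b07b1d9: {603dad9, 71ce1a4, 7c51afa, 89d7753, b07b1d9, d8b347f}.
Common ancestors: {7c51afa}.
The only common ancestor is 7c51afa, so it is the merge base.

7c51afa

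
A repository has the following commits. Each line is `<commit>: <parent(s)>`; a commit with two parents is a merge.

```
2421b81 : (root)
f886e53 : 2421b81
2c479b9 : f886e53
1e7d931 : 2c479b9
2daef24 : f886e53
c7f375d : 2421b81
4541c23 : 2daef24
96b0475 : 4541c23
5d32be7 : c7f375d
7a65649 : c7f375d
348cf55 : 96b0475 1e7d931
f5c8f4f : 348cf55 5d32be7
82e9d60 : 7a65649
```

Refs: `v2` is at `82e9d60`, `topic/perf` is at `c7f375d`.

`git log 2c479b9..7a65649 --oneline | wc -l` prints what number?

2

Reachable from 7a65649: {2421b81, 7a65649, c7f375d}.
Reachable from 2c479b9: {2421b81, 2c479b9, f886e53}.
In 7a65649's history but not 2c479b9's: {7a65649, c7f375d} — 2 commits.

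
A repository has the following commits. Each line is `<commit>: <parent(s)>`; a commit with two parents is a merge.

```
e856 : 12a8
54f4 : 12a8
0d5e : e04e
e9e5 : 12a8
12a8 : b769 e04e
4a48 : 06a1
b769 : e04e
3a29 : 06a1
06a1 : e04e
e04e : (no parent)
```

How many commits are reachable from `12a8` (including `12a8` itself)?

3

Walking parent pointers from 12a8: reachable set = {12a8, b769, e04e}.
That is 3 commits.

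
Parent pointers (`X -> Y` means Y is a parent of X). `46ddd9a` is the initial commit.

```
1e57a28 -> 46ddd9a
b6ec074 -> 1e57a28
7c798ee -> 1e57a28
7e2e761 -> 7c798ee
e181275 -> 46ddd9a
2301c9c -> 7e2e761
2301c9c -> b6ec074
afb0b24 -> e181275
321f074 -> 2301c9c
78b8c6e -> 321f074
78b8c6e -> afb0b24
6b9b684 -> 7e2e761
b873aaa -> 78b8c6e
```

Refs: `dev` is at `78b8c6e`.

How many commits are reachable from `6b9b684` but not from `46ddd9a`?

Reachable from 6b9b684: {1e57a28, 46ddd9a, 6b9b684, 7c798ee, 7e2e761}.
Reachable from 46ddd9a: {46ddd9a}.
In 6b9b684's history but not 46ddd9a's: {1e57a28, 6b9b684, 7c798ee, 7e2e761} — 4 commits.

4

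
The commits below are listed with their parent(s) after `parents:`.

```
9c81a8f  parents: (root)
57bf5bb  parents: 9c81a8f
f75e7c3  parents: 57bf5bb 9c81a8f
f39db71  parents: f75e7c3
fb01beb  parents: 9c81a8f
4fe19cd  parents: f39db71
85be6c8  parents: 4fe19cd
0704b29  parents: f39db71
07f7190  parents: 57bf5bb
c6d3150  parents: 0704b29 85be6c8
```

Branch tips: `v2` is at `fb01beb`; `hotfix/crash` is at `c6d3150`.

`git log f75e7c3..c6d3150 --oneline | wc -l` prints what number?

Reachable from c6d3150: {0704b29, 4fe19cd, 57bf5bb, 85be6c8, 9c81a8f, c6d3150, f39db71, f75e7c3}.
Reachable from f75e7c3: {57bf5bb, 9c81a8f, f75e7c3}.
In c6d3150's history but not f75e7c3's: {0704b29, 4fe19cd, 85be6c8, c6d3150, f39db71} — 5 commits.

5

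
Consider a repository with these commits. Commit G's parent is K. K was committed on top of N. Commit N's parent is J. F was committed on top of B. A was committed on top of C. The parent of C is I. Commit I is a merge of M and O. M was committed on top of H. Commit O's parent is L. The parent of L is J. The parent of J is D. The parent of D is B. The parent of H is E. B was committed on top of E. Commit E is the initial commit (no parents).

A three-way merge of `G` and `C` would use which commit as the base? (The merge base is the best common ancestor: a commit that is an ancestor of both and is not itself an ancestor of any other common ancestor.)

Ancestors of G: {B, D, E, G, J, K, N}.
Ancestors of C: {B, C, D, E, H, I, J, L, M, O}.
Common ancestors: {B, D, E, J}.
Among these, J is not an ancestor of any other common ancestor — it is the merge base.

J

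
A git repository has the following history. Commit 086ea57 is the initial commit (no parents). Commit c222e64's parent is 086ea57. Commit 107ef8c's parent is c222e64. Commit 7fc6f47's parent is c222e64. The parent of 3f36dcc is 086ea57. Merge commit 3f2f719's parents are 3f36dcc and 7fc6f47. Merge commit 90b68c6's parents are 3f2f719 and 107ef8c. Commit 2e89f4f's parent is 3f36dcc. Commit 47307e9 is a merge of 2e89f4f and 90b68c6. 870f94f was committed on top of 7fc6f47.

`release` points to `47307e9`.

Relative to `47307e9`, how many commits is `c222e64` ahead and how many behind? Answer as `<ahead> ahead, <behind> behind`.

0 ahead, 7 behind

Reachable from c222e64: {086ea57, c222e64}.
Reachable from 47307e9: {086ea57, 107ef8c, 2e89f4f, 3f2f719, 3f36dcc, 47307e9, 7fc6f47, 90b68c6, c222e64}.
Only in c222e64's history (ahead): {} — 0.
Only in 47307e9's history (behind): {107ef8c, 2e89f4f, 3f2f719, 3f36dcc, 47307e9, 7fc6f47, 90b68c6} — 7.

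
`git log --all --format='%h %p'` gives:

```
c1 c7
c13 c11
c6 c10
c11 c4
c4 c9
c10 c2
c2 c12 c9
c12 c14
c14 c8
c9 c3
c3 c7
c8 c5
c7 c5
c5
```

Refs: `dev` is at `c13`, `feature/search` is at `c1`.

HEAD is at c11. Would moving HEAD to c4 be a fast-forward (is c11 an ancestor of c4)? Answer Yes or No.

No

A fast-forward from c11 to c4 is possible iff c11 is an ancestor of c4.
Ancestors of c4: {c3, c4, c5, c7, c9}.
c11 is not among them, so fast-forward is not possible.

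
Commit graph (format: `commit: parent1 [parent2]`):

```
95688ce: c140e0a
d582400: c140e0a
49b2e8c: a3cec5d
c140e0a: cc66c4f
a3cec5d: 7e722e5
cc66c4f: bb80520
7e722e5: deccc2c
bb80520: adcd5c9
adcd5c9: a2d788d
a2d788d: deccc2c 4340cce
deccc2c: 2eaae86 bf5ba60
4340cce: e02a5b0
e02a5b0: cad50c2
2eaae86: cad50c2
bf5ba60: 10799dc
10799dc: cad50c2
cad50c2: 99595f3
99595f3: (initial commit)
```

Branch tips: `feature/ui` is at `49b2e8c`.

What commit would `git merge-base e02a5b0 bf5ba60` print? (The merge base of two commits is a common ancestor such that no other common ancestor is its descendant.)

Ancestors of e02a5b0: {99595f3, cad50c2, e02a5b0}.
Ancestors of bf5ba60: {10799dc, 99595f3, bf5ba60, cad50c2}.
Common ancestors: {99595f3, cad50c2}.
Among these, cad50c2 is not an ancestor of any other common ancestor — it is the merge base.

cad50c2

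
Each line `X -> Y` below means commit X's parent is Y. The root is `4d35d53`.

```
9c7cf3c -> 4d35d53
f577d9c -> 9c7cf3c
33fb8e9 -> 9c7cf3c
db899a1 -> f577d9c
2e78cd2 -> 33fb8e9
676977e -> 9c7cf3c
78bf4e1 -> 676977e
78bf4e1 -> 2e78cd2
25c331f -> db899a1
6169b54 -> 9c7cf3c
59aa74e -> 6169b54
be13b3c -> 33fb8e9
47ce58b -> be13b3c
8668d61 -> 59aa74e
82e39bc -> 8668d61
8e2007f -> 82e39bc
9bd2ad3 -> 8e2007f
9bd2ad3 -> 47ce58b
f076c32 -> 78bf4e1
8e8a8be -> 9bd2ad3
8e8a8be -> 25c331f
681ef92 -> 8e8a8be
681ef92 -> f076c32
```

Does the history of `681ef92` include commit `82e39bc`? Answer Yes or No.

Ancestors of 681ef92 (commits reachable by following parents): {25c331f, 2e78cd2, 33fb8e9, 47ce58b, 4d35d53, 59aa74e, 6169b54, 676977e, 681ef92, 78bf4e1, 82e39bc, 8668d61, 8e2007f, 8e8a8be, 9bd2ad3, 9c7cf3c, be13b3c, db899a1, f076c32, f577d9c}.
82e39bc is in that set, so it is an ancestor of 681ef92.

Yes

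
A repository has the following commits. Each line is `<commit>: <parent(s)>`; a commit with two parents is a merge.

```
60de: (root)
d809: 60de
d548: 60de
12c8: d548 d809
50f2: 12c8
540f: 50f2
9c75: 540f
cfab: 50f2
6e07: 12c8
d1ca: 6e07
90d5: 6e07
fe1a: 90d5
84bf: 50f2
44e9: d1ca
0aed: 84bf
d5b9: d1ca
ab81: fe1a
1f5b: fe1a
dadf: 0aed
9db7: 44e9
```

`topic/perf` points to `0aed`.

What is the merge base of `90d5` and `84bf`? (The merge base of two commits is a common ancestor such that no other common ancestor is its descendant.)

12c8

Ancestors of 90d5: {12c8, 60de, 6e07, 90d5, d548, d809}.
Ancestors of 84bf: {12c8, 50f2, 60de, 84bf, d548, d809}.
Common ancestors: {12c8, 60de, d548, d809}.
Among these, 12c8 is not an ancestor of any other common ancestor — it is the merge base.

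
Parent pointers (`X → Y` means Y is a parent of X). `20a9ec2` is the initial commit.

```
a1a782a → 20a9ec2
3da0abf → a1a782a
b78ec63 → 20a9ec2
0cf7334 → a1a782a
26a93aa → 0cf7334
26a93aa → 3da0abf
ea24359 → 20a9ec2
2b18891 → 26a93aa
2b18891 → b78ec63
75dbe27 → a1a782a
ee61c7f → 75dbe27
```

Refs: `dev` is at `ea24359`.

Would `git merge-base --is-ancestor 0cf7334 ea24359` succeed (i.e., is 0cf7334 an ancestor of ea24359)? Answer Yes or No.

Ancestors of ea24359: {20a9ec2, ea24359}.
0cf7334 is not in that set, so it is not an ancestor of ea24359.

No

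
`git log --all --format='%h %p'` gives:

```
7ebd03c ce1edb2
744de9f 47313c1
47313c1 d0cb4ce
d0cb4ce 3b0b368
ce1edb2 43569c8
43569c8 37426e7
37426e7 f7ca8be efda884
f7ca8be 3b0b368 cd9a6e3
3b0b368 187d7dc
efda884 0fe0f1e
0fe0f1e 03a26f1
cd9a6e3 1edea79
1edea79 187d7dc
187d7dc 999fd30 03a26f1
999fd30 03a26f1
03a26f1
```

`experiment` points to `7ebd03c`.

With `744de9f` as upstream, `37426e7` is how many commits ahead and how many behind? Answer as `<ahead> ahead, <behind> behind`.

6 ahead, 3 behind

Reachable from 37426e7: {03a26f1, 0fe0f1e, 187d7dc, 1edea79, 37426e7, 3b0b368, 999fd30, cd9a6e3, efda884, f7ca8be}.
Reachable from 744de9f: {03a26f1, 187d7dc, 3b0b368, 47313c1, 744de9f, 999fd30, d0cb4ce}.
Only in 37426e7's history (ahead): {0fe0f1e, 1edea79, 37426e7, cd9a6e3, efda884, f7ca8be} — 6.
Only in 744de9f's history (behind): {47313c1, 744de9f, d0cb4ce} — 3.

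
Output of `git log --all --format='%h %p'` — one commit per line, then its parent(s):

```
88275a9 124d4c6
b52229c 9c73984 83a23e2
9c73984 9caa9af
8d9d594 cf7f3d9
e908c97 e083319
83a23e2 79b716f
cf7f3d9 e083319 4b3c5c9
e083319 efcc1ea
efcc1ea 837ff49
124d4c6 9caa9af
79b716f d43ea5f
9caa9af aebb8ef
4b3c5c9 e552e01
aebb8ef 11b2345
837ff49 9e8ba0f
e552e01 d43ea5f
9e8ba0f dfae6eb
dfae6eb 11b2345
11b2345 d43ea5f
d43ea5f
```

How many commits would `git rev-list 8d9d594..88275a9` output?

Reachable from 88275a9: {11b2345, 124d4c6, 88275a9, 9caa9af, aebb8ef, d43ea5f}.
Reachable from 8d9d594: {11b2345, 4b3c5c9, 837ff49, 8d9d594, 9e8ba0f, cf7f3d9, d43ea5f, dfae6eb, e083319, e552e01, efcc1ea}.
In 88275a9's history but not 8d9d594's: {124d4c6, 88275a9, 9caa9af, aebb8ef} — 4 commits.

4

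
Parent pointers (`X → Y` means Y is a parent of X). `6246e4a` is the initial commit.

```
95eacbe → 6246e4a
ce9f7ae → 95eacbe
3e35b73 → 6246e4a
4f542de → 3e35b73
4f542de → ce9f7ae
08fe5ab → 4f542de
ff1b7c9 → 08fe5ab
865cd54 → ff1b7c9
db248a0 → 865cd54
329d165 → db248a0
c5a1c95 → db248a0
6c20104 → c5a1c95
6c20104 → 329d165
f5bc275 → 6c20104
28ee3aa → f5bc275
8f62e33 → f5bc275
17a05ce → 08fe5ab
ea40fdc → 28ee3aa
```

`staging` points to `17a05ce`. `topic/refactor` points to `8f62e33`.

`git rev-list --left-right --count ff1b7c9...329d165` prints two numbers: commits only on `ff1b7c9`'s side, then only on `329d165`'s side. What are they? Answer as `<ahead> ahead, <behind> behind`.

0 ahead, 3 behind

Reachable from ff1b7c9: {08fe5ab, 3e35b73, 4f542de, 6246e4a, 95eacbe, ce9f7ae, ff1b7c9}.
Reachable from 329d165: {08fe5ab, 329d165, 3e35b73, 4f542de, 6246e4a, 865cd54, 95eacbe, ce9f7ae, db248a0, ff1b7c9}.
Only in ff1b7c9's history (ahead): {} — 0.
Only in 329d165's history (behind): {329d165, 865cd54, db248a0} — 3.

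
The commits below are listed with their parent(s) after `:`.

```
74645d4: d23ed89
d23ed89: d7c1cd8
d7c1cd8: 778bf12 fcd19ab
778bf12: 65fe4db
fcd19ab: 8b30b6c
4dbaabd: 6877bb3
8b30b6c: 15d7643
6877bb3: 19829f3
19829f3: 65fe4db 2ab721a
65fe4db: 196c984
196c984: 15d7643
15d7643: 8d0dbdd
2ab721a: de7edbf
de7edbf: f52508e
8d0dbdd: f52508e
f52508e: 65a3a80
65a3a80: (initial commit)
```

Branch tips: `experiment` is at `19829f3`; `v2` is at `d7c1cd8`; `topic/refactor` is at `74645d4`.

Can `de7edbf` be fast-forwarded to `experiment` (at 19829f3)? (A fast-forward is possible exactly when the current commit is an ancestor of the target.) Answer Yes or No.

A fast-forward from de7edbf to 19829f3 is possible iff de7edbf is an ancestor of 19829f3.
Ancestors of 19829f3: {15d7643, 196c984, 19829f3, 2ab721a, 65a3a80, 65fe4db, 8d0dbdd, de7edbf, f52508e}.
de7edbf is among them, so fast-forward is possible.

Yes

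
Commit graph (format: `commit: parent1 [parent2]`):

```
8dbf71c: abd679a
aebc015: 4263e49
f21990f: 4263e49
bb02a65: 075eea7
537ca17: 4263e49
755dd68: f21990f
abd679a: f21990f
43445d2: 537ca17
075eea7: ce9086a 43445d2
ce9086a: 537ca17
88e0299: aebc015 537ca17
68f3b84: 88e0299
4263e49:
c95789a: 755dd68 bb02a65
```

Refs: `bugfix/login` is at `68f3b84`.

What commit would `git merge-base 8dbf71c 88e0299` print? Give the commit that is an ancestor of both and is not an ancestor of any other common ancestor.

4263e49

Ancestors of 8dbf71c: {4263e49, 8dbf71c, abd679a, f21990f}.
Ancestors of 88e0299: {4263e49, 537ca17, 88e0299, aebc015}.
Common ancestors: {4263e49}.
The only common ancestor is 4263e49, so it is the merge base.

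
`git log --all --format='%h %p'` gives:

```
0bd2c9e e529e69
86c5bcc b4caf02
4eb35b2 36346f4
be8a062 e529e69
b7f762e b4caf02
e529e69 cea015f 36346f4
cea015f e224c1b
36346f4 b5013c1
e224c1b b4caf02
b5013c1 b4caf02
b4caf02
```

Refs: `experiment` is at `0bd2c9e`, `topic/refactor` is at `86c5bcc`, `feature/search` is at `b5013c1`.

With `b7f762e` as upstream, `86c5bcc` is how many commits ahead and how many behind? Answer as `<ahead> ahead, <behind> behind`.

1 ahead, 1 behind

Reachable from 86c5bcc: {86c5bcc, b4caf02}.
Reachable from b7f762e: {b4caf02, b7f762e}.
Only in 86c5bcc's history (ahead): {86c5bcc} — 1.
Only in b7f762e's history (behind): {b7f762e} — 1.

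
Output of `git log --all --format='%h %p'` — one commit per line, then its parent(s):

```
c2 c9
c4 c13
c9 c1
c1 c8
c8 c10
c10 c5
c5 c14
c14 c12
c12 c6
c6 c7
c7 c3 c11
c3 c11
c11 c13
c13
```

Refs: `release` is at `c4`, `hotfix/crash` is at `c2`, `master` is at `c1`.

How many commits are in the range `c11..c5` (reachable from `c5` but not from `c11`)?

6

Reachable from c5: {c11, c12, c13, c14, c3, c5, c6, c7}.
Reachable from c11: {c11, c13}.
In c5's history but not c11's: {c12, c14, c3, c5, c6, c7} — 6 commits.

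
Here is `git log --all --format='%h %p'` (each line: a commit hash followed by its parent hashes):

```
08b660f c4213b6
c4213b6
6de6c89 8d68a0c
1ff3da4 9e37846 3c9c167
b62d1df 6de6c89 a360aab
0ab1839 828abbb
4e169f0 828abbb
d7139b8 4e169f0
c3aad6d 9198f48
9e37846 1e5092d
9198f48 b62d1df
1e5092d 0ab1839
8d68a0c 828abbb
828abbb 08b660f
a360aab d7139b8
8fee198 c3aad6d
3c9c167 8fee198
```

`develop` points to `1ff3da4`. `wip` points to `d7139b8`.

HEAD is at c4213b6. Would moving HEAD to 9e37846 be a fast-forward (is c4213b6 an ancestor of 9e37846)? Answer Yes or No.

Yes

A fast-forward from c4213b6 to 9e37846 is possible iff c4213b6 is an ancestor of 9e37846.
Ancestors of 9e37846: {08b660f, 0ab1839, 1e5092d, 828abbb, 9e37846, c4213b6}.
c4213b6 is among them, so fast-forward is possible.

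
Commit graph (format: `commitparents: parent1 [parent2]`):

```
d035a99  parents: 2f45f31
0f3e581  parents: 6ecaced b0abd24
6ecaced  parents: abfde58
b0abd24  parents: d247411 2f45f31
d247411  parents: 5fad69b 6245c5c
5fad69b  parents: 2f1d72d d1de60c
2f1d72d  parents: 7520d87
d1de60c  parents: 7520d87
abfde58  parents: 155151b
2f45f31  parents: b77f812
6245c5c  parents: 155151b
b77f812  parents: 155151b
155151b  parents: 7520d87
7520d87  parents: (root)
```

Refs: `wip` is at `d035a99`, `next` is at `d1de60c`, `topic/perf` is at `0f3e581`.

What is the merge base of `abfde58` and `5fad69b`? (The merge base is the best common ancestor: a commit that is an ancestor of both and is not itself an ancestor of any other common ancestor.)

7520d87

Ancestors of abfde58: {155151b, 7520d87, abfde58}.
Ancestors of 5fad69b: {2f1d72d, 5fad69b, 7520d87, d1de60c}.
Common ancestors: {7520d87}.
The only common ancestor is 7520d87, so it is the merge base.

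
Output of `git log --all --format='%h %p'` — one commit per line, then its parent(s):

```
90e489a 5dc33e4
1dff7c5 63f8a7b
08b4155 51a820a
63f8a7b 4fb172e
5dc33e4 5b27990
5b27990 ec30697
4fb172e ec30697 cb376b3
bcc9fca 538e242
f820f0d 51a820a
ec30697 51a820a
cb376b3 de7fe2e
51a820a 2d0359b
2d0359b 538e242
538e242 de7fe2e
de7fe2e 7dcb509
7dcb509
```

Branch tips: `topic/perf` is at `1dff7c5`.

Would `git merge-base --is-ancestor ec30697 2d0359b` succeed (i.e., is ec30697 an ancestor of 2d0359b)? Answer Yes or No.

Ancestors of 2d0359b: {2d0359b, 538e242, 7dcb509, de7fe2e}.
ec30697 is not in that set, so it is not an ancestor of 2d0359b.

No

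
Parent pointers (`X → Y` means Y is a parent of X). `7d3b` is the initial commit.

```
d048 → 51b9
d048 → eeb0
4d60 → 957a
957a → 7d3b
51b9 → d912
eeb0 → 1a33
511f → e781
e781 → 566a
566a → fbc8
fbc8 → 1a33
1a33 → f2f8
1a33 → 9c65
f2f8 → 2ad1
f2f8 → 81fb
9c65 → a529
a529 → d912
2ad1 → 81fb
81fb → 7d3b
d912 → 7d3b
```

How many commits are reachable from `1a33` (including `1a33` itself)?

Walking parent pointers from 1a33: reachable set = {1a33, 2ad1, 7d3b, 81fb, 9c65, a529, d912, f2f8}.
That is 8 commits.

8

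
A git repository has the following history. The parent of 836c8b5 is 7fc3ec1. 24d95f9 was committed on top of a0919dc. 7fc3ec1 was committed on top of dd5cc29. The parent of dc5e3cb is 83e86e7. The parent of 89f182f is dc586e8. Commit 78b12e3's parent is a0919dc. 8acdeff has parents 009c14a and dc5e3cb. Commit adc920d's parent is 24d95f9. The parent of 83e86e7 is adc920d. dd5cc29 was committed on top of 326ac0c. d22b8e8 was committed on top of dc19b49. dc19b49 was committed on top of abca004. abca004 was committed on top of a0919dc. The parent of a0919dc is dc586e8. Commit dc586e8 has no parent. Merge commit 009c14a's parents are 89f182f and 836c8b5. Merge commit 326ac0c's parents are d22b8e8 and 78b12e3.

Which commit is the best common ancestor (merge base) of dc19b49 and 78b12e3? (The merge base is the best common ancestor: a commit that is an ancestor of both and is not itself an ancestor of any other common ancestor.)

a0919dc

Ancestors of dc19b49: {a0919dc, abca004, dc19b49, dc586e8}.
Ancestors of 78b12e3: {78b12e3, a0919dc, dc586e8}.
Common ancestors: {a0919dc, dc586e8}.
Among these, a0919dc is not an ancestor of any other common ancestor — it is the merge base.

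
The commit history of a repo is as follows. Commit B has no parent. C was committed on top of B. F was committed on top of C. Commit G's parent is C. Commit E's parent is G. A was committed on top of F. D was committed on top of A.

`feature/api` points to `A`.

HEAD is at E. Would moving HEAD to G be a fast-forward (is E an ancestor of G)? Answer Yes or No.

No

A fast-forward from E to G is possible iff E is an ancestor of G.
Ancestors of G: {B, C, G}.
E is not among them, so fast-forward is not possible.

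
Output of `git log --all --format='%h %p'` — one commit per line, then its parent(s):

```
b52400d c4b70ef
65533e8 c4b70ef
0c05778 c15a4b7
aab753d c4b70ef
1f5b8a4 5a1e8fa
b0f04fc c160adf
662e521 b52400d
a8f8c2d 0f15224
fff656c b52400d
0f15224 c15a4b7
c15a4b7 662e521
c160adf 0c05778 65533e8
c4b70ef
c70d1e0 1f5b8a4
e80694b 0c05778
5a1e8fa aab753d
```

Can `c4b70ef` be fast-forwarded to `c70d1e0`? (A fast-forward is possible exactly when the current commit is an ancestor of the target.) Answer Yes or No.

A fast-forward from c4b70ef to c70d1e0 is possible iff c4b70ef is an ancestor of c70d1e0.
Ancestors of c70d1e0: {1f5b8a4, 5a1e8fa, aab753d, c4b70ef, c70d1e0}.
c4b70ef is among them, so fast-forward is possible.

Yes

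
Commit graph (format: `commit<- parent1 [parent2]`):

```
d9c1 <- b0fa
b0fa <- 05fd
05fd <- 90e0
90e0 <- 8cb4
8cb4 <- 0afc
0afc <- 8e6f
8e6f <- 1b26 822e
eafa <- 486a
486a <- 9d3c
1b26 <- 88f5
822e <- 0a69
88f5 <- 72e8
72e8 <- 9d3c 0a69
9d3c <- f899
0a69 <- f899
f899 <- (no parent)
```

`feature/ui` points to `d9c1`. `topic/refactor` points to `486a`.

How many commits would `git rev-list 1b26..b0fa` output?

Reachable from b0fa: {05fd, 0a69, 0afc, 1b26, 72e8, 822e, 88f5, 8cb4, 8e6f, 90e0, 9d3c, b0fa, f899}.
Reachable from 1b26: {0a69, 1b26, 72e8, 88f5, 9d3c, f899}.
In b0fa's history but not 1b26's: {05fd, 0afc, 822e, 8cb4, 8e6f, 90e0, b0fa} — 7 commits.

7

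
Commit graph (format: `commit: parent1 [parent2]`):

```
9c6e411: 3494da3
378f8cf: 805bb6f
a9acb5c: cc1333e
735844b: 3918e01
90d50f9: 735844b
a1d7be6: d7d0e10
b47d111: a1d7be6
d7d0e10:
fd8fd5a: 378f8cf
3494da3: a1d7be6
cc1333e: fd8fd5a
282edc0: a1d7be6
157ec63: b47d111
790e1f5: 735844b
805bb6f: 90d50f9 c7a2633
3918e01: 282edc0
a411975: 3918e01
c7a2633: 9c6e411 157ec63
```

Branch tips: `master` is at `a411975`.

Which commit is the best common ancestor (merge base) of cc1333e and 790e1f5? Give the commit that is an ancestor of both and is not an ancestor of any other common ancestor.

Ancestors of cc1333e: {157ec63, 282edc0, 3494da3, 378f8cf, 3918e01, 735844b, 805bb6f, 90d50f9, 9c6e411, a1d7be6, b47d111, c7a2633, cc1333e, d7d0e10, fd8fd5a}.
Ancestors of 790e1f5: {282edc0, 3918e01, 735844b, 790e1f5, a1d7be6, d7d0e10}.
Common ancestors: {282edc0, 3918e01, 735844b, a1d7be6, d7d0e10}.
Among these, 735844b is not an ancestor of any other common ancestor — it is the merge base.

735844b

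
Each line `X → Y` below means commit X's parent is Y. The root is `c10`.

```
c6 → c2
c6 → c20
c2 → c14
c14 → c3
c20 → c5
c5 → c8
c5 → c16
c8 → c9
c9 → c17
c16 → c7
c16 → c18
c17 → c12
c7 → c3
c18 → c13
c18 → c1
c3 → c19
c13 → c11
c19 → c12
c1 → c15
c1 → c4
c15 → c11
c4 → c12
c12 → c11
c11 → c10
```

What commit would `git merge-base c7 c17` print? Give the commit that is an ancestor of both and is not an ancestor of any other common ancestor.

c12

Ancestors of c7: {c10, c11, c12, c19, c3, c7}.
Ancestors of c17: {c10, c11, c12, c17}.
Common ancestors: {c10, c11, c12}.
Among these, c12 is not an ancestor of any other common ancestor — it is the merge base.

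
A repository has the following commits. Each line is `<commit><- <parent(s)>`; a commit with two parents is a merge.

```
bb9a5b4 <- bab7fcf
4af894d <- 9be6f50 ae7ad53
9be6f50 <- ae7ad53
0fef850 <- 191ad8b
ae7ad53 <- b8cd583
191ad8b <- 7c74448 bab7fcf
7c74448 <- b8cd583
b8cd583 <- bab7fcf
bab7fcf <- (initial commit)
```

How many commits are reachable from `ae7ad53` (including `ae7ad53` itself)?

3

Walking parent pointers from ae7ad53: reachable set = {ae7ad53, b8cd583, bab7fcf}.
That is 3 commits.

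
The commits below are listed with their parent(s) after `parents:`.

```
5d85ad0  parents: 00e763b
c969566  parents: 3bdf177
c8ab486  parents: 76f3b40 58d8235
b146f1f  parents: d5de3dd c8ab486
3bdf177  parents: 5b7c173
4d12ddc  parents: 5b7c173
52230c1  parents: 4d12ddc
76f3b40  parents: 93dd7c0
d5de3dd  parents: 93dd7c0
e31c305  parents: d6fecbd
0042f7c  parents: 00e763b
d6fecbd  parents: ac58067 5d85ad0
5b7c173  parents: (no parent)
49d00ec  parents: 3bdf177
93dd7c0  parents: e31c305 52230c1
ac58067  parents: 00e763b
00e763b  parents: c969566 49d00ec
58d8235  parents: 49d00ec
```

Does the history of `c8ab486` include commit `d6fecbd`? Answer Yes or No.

Ancestors of c8ab486 (commits reachable by following parents): {00e763b, 3bdf177, 49d00ec, 4d12ddc, 52230c1, 58d8235, 5b7c173, 5d85ad0, 76f3b40, 93dd7c0, ac58067, c8ab486, c969566, d6fecbd, e31c305}.
d6fecbd is in that set, so it is an ancestor of c8ab486.

Yes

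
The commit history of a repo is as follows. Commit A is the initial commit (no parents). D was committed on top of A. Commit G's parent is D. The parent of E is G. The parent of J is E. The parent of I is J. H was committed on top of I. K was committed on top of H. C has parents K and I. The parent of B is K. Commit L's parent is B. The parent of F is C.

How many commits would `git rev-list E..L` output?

6

Reachable from L: {A, B, D, E, G, H, I, J, K, L}.
Reachable from E: {A, D, E, G}.
In L's history but not E's: {B, H, I, J, K, L} — 6 commits.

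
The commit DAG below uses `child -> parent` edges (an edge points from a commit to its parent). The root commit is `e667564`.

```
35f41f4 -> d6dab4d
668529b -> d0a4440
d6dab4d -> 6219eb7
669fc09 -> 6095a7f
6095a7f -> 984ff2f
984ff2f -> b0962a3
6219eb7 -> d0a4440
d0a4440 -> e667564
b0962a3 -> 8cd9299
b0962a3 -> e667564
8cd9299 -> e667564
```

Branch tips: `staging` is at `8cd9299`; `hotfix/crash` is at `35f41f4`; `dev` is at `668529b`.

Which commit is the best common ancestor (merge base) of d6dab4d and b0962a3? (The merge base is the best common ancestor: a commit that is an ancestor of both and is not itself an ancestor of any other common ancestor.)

Ancestors of d6dab4d: {6219eb7, d0a4440, d6dab4d, e667564}.
Ancestors of b0962a3: {8cd9299, b0962a3, e667564}.
Common ancestors: {e667564}.
The only common ancestor is e667564, so it is the merge base.

e667564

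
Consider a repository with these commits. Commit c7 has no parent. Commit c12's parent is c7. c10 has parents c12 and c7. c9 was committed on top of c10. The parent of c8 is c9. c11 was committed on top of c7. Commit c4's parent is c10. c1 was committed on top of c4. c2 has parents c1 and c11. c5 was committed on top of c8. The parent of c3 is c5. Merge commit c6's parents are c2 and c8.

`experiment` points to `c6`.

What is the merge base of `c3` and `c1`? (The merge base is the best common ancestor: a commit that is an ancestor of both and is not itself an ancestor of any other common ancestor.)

Ancestors of c3: {c10, c12, c3, c5, c7, c8, c9}.
Ancestors of c1: {c1, c10, c12, c4, c7}.
Common ancestors: {c10, c12, c7}.
Among these, c10 is not an ancestor of any other common ancestor — it is the merge base.

c10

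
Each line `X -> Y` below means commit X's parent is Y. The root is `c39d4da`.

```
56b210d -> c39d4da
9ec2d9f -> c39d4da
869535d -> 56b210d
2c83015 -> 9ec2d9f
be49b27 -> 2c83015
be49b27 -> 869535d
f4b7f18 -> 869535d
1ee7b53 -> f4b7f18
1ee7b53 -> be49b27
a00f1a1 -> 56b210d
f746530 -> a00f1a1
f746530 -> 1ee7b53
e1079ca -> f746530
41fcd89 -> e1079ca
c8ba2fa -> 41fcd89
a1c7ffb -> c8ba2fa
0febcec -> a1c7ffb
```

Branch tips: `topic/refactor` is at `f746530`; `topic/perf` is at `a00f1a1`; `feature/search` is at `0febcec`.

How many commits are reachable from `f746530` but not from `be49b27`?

Reachable from f746530: {1ee7b53, 2c83015, 56b210d, 869535d, 9ec2d9f, a00f1a1, be49b27, c39d4da, f4b7f18, f746530}.
Reachable from be49b27: {2c83015, 56b210d, 869535d, 9ec2d9f, be49b27, c39d4da}.
In f746530's history but not be49b27's: {1ee7b53, a00f1a1, f4b7f18, f746530} — 4 commits.

4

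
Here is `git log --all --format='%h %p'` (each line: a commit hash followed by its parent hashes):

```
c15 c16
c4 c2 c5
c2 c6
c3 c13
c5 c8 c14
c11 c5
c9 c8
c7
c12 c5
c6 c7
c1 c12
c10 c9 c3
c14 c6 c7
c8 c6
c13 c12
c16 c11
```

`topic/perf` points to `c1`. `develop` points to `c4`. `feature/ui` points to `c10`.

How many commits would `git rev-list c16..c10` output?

5

Reachable from c10: {c10, c12, c13, c14, c3, c5, c6, c7, c8, c9}.
Reachable from c16: {c11, c14, c16, c5, c6, c7, c8}.
In c10's history but not c16's: {c10, c12, c13, c3, c9} — 5 commits.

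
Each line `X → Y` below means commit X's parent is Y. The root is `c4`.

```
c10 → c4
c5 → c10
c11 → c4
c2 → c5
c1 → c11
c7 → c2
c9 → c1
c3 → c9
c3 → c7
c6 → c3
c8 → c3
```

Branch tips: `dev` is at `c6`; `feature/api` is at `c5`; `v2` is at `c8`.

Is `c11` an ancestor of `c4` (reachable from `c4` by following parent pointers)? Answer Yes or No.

Ancestors of c4: {c4}.
c11 is not in that set, so it is not an ancestor of c4.

No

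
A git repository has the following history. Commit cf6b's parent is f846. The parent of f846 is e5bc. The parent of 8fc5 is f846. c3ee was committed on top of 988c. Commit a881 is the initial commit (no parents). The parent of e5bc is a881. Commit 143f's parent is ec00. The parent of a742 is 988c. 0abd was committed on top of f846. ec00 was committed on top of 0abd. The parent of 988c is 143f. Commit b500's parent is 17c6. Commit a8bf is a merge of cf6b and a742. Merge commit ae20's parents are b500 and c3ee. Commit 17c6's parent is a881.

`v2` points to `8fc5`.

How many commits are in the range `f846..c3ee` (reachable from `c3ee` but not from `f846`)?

5

Reachable from c3ee: {0abd, 143f, 988c, a881, c3ee, e5bc, ec00, f846}.
Reachable from f846: {a881, e5bc, f846}.
In c3ee's history but not f846's: {0abd, 143f, 988c, c3ee, ec00} — 5 commits.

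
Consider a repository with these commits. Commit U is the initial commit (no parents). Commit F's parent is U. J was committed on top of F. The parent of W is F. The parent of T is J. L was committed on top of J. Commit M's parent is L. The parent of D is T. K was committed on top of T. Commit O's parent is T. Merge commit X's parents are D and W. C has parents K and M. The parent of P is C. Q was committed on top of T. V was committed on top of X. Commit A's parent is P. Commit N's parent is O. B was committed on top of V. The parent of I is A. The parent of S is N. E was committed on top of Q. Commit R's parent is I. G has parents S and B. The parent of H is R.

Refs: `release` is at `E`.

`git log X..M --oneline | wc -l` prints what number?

Reachable from M: {F, J, L, M, U}.
Reachable from X: {D, F, J, T, U, W, X}.
In M's history but not X's: {L, M} — 2 commits.

2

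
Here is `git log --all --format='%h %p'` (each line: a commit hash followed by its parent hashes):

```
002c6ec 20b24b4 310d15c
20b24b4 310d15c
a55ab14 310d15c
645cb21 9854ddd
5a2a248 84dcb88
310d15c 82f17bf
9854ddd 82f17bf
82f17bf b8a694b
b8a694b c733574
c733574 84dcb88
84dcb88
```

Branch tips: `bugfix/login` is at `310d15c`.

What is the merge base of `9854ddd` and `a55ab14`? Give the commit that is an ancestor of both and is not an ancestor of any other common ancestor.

82f17bf

Ancestors of 9854ddd: {82f17bf, 84dcb88, 9854ddd, b8a694b, c733574}.
Ancestors of a55ab14: {310d15c, 82f17bf, 84dcb88, a55ab14, b8a694b, c733574}.
Common ancestors: {82f17bf, 84dcb88, b8a694b, c733574}.
Among these, 82f17bf is not an ancestor of any other common ancestor — it is the merge base.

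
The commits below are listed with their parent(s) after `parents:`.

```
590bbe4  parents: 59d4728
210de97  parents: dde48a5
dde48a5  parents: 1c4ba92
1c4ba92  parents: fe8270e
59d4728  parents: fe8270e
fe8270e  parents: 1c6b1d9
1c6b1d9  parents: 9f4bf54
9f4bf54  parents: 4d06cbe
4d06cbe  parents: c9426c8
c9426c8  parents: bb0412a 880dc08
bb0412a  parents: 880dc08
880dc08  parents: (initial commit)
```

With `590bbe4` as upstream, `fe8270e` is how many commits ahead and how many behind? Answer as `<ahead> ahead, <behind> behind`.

Reachable from fe8270e: {1c6b1d9, 4d06cbe, 880dc08, 9f4bf54, bb0412a, c9426c8, fe8270e}.
Reachable from 590bbe4: {1c6b1d9, 4d06cbe, 590bbe4, 59d4728, 880dc08, 9f4bf54, bb0412a, c9426c8, fe8270e}.
Only in fe8270e's history (ahead): {} — 0.
Only in 590bbe4's history (behind): {590bbe4, 59d4728} — 2.

0 ahead, 2 behind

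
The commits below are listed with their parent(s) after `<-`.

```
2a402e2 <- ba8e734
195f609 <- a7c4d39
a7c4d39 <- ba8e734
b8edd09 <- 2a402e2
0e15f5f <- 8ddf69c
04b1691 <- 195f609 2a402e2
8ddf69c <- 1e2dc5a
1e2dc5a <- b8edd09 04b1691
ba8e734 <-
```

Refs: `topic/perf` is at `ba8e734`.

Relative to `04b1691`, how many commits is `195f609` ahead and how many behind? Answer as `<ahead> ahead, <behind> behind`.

0 ahead, 2 behind

Reachable from 195f609: {195f609, a7c4d39, ba8e734}.
Reachable from 04b1691: {04b1691, 195f609, 2a402e2, a7c4d39, ba8e734}.
Only in 195f609's history (ahead): {} — 0.
Only in 04b1691's history (behind): {04b1691, 2a402e2} — 2.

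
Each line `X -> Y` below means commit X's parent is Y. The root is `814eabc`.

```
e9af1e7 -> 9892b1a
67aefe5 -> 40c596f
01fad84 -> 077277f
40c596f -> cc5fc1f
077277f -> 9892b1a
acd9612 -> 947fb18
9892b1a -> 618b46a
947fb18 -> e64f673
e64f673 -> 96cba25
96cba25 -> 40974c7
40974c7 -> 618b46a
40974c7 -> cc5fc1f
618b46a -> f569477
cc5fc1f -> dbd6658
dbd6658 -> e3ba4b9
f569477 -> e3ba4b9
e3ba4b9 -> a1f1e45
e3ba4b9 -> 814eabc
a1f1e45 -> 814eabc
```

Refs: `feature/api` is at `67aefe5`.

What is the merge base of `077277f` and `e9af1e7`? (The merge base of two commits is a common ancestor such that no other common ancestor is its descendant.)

9892b1a

Ancestors of 077277f: {077277f, 618b46a, 814eabc, 9892b1a, a1f1e45, e3ba4b9, f569477}.
Ancestors of e9af1e7: {618b46a, 814eabc, 9892b1a, a1f1e45, e3ba4b9, e9af1e7, f569477}.
Common ancestors: {618b46a, 814eabc, 9892b1a, a1f1e45, e3ba4b9, f569477}.
Among these, 9892b1a is not an ancestor of any other common ancestor — it is the merge base.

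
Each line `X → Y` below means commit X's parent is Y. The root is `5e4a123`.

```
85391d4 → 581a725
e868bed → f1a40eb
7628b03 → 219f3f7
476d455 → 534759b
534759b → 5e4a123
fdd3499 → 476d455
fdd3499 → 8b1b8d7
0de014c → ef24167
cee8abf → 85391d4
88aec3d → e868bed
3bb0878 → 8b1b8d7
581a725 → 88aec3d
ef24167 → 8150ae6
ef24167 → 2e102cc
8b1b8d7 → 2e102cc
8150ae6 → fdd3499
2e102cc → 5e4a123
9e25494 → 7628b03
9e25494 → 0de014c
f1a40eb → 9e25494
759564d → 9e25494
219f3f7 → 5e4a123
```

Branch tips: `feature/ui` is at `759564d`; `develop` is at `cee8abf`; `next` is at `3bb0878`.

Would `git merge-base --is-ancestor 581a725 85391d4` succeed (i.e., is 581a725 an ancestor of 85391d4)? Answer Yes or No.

Yes

Ancestors of 85391d4 (commits reachable by following parents): {0de014c, 219f3f7, 2e102cc, 476d455, 534759b, 581a725, 5e4a123, 7628b03, 8150ae6, 85391d4, 88aec3d, 8b1b8d7, 9e25494, e868bed, ef24167, f1a40eb, fdd3499}.
581a725 is in that set, so it is an ancestor of 85391d4.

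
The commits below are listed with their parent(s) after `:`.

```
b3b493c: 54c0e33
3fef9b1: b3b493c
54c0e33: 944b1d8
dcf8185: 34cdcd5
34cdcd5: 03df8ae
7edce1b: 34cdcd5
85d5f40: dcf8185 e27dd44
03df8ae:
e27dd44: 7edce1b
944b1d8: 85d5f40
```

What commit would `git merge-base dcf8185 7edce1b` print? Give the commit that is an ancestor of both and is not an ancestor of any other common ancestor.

Ancestors of dcf8185: {03df8ae, 34cdcd5, dcf8185}.
Ancestors of 7edce1b: {03df8ae, 34cdcd5, 7edce1b}.
Common ancestors: {03df8ae, 34cdcd5}.
Among these, 34cdcd5 is not an ancestor of any other common ancestor — it is the merge base.

34cdcd5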